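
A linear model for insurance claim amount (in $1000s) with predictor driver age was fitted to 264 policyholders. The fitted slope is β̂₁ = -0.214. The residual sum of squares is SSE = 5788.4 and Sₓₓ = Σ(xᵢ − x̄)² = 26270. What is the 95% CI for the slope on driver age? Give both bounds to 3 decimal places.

MSE = SSE/(n − 2) = 5788.4/262 = 22.0931.
SE(β̂₁) = √(MSE/Sₓₓ) = √(22.0931/26270) = 0.029.
df = n − 2 = 262.
t* = t_{0.025, 262} = 1.96906.
Margin = t* × SE = 1.96906 × 0.029 = 0.05710.
CI: -0.214 ± 0.05710 → (-0.271, -0.157).
With 95% confidence, each one-unit increase in driver age is associated with a change of between -0.271 and -0.157 $1000s in insurance claim amount.

(-0.271, -0.157)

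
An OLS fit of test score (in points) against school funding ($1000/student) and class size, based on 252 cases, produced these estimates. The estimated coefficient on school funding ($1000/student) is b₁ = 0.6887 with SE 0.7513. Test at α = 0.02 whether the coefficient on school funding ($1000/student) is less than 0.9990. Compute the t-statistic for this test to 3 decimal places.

t = -0.413

H₀: β₁ = 0.9990 vs H₁: β₁ < 0.9990.
t = (b₁ − β₁⁰)/SE = (0.6887 − 0.9990) / 0.7513 = -0.413.
df = n − k − 1 = 252 − 2 − 1 = 249.
One-sided p ≈ 0.3400, which is ≥ 0.02, so fail to reject H₀.
The data do not give significant evidence that the true slope on school funding ($1000/student) is below 0.9990 points per unit, holding the other predictors fixed.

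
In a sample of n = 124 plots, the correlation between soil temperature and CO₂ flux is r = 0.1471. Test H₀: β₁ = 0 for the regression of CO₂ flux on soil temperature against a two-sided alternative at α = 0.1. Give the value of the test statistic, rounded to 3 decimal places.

t = 1.643

t = r·√(n − 2)/√(1 − r²) = 0.1471·√122/√0.978362 = 1.643.
df = n − 2 = 122.
Two-sided p ≈ 0.1030, which is ≥ 0.1, so fail to reject H₀.
The data do not give significant evidence of a linear association between soil temperature and CO₂ flux.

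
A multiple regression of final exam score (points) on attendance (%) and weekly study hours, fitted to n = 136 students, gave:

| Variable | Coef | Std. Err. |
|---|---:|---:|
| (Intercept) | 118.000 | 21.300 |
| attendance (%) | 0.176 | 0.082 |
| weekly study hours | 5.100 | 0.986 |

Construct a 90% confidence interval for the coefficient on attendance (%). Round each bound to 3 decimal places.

Read off: b = 0.176, SE = 0.082 for attendance (%).
df = n − k − 1 = 136 − 2 − 1 = 133.
t* = t_{0.05, 133} = 1.656391.
Margin = t* × SE = 1.656391 × 0.082 = 0.13582.
CI: 0.176 ± 0.13582 → (0.040, 0.312).

(0.040, 0.312)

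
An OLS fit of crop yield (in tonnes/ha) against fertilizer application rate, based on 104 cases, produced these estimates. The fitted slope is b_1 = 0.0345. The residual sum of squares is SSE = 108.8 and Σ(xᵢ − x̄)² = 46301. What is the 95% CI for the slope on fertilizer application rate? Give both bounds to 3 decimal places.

(0.025, 0.044)

MSE = SSE/(n − 2) = 108.8/102 = 1.06667.
SE(b_1) = √(MSE/Sₓₓ) = √(1.06667/46301) = 0.00479976.
df = n − 2 = 102.
t* = t_{0.025, 102} = 1.983495.
Margin = t* × SE = 1.983495 × 0.00479976 = 0.00952.
CI: 0.0345 ± 0.00952 → (0.025, 0.044).
With 95% confidence, each one-unit increase in fertilizer application rate is associated with a change of between 0.025 and 0.044 tonnes/ha in crop yield.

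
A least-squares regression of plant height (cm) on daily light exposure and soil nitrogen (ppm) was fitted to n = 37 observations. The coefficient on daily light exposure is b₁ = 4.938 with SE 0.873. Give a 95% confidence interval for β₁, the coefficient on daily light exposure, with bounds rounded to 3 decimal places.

(3.164, 6.712)

df = n − k − 1 = 37 − 2 − 1 = 34.
t* = t_{0.025, 34} = 2.032245.
Margin = t* × SE = 2.032245 × 0.873 = 1.77415.
CI: 4.938 ± 1.77415 → (3.164, 6.712).
With 95% confidence, each one-unit increase in daily light exposure is associated with a change of between 3.164 and 6.712 cm in plant height, holding the other predictors fixed.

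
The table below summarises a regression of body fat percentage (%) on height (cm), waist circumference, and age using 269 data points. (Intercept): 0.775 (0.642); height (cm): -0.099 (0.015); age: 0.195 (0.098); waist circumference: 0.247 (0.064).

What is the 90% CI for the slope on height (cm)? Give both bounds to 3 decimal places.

Read off: b = -0.099, SE = 0.015 for height (cm).
df = n − k − 1 = 269 − 3 − 1 = 265.
t* = t_{0.05, 265} = 1.650624.
Margin = t* × SE = 1.650624 × 0.015 = 0.02476.
CI: -0.099 ± 0.02476 → (-0.124, -0.074).

(-0.124, -0.074)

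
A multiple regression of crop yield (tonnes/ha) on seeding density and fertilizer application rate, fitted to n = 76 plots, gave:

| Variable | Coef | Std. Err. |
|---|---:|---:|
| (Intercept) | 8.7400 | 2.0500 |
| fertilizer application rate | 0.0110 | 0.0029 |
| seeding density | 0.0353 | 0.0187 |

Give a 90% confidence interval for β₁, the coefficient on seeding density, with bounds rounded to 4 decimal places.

(0.0041, 0.0665)

Read off: b = 0.0353, SE = 0.0187 for seeding density.
df = n − k − 1 = 76 − 2 − 1 = 73.
t* = t_{0.05, 73} = 1.665996.
Margin = t* × SE = 1.665996 × 0.0187 = 0.031154.
CI: 0.0353 ± 0.031154 → (0.0041, 0.0665).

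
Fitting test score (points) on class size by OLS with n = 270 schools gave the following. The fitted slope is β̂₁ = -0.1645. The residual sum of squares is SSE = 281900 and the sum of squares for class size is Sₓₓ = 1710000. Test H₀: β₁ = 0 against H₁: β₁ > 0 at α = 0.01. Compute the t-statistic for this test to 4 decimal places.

MSE = SSE/(n − 2) = 281900/268 = 1051.87.
SE(β̂₁) = √(MSE/Sₓₓ) = √(1051.87/1710000) = 0.0248017.
t = -0.1645 / 0.0248017 = -6.6326.
df = n − 2 = 268.
One-sided p ≈ 1.0000, which is ≥ 0.01, so fail to reject H₀.
The data do not give significant evidence that the true slope on class size is positive.

t = -6.6326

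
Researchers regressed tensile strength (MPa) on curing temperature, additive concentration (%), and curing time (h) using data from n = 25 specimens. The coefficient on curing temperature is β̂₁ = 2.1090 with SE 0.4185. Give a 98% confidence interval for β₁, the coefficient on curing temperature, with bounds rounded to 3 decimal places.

df = n − k − 1 = 25 − 3 − 1 = 21.
t* = t_{0.01, 21} = 2.517648.
Margin = t* × SE = 2.517648 × 0.4185 = 1.05364.
CI: 2.1090 ± 1.05364 → (1.055, 3.163).
With 98% confidence, each one-unit increase in curing temperature is associated with a change of between 1.055 and 3.163 MPa in tensile strength, holding the other predictors fixed.

(1.055, 3.163)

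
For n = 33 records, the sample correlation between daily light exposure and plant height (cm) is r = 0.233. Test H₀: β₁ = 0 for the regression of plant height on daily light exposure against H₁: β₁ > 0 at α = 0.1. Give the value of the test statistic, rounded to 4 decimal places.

t = 1.3340

t = r·√(n − 2)/√(1 − r²) = 0.233·√31/√0.945711 = 1.3340.
df = n − 2 = 31.
One-sided p ≈ 0.0960, which is < 0.1, so reject H₀.
There is evidence of a linear association between daily light exposure and plant height.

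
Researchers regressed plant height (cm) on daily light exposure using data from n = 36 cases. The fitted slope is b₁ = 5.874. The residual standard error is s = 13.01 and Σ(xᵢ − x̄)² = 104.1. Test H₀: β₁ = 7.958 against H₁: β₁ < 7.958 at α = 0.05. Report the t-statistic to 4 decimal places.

SE(b₁) = s/√Sₓₓ = 13.01/√104.1 = 1.27512.
t = (5.874 − 7.958) / 1.27512 = -1.6344.
df = n − 2 = 34.
One-sided p ≈ 0.0557, which is ≥ 0.05, so fail to reject H₀.
The data do not give significant evidence that the true slope on daily light exposure is below 7.958 cm per unit.

t = -1.6344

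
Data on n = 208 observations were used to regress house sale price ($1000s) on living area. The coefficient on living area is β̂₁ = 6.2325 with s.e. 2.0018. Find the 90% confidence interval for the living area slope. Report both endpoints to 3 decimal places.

df = n − 2 = 208 − 2 = 206.
t* = t_{0.05, 206} = 1.652284.
Margin = t* × SE = 1.652284 × 2.0018 = 3.30754.
CI: 6.2325 ± 3.30754 → (2.925, 9.540).
With 90% confidence, each one-unit increase in living area is associated with a change of between 2.925 and 9.540 $1000s in house sale price.

(2.925, 9.540)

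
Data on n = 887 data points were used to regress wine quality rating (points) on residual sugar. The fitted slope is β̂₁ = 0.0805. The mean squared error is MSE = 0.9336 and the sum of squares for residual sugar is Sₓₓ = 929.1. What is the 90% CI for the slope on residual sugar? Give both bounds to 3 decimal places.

SE(β̂₁) = √(MSE/Sₓₓ) = √(0.9336/929.1) = 0.0316993.
df = n − 2 = 885.
t* = t_{0.05, 885} = 1.646577.
Margin = t* × SE = 1.646577 × 0.0316993 = 0.05220.
CI: 0.0805 ± 0.05220 → (0.028, 0.133).
With 90% confidence, each one-unit increase in residual sugar is associated with a change of between 0.028 and 0.133 points in wine quality rating.

(0.028, 0.133)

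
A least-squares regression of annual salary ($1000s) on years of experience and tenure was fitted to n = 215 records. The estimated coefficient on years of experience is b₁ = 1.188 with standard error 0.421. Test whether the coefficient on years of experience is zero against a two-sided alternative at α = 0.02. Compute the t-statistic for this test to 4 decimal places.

t = 2.8219

H₀: β₁ = 0 vs H₁: β₁ ≠ 0.
t = (b₁ − β₁⁰)/SE = 1.188 / 0.421 = 2.8219.
df = n − k − 1 = 215 − 2 − 1 = 212.
Two-sided p ≈ 0.0052, which is < 0.02, so reject H₀.
There is evidence that years of experience is associated with annual salary, holding the other predictors fixed.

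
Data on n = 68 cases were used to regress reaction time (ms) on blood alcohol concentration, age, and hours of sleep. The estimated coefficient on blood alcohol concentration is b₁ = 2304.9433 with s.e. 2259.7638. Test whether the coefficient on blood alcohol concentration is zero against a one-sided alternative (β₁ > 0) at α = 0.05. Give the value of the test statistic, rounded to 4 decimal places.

t = 1.0200

H₀: β₁ = 0 vs H₁: β₁ > 0.
t = (b₁ − β₁⁰)/SE = 2304.9433 / 2259.7638 = 1.0200.
df = n − k − 1 = 68 − 3 − 1 = 64.
One-sided p ≈ 0.1558, which is ≥ 0.05, so fail to reject H₀.
The data do not give significant evidence that the true slope on blood alcohol concentration is positive, holding the other predictors fixed.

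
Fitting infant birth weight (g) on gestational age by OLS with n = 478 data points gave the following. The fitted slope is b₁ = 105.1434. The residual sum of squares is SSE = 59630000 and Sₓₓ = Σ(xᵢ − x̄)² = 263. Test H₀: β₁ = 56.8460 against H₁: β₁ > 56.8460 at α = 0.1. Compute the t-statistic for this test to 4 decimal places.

MSE = SSE/(n − 2) = 59630000/476 = 125273.
SE(b₁) = √(MSE/Sₓₓ) = √(125273/263) = 21.8248.
t = (105.1434 − 56.8460) / 21.8248 = 2.2130.
df = n − 2 = 476.
One-sided p ≈ 0.0137, which is < 0.1, so reject H₀.
There is evidence that the true slope on gestational age exceeds 56.8460 g per unit.

t = 2.2130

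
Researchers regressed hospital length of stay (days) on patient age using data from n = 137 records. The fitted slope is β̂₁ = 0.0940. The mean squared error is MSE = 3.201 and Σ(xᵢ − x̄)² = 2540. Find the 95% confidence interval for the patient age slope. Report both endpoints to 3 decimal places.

SE(β̂₁) = √(MSE/Sₓₓ) = √(3.201/2540) = 0.0354998.
df = n − 2 = 135.
t* = t_{0.025, 135} = 1.977692.
Margin = t* × SE = 1.977692 × 0.0354998 = 0.07021.
CI: 0.0940 ± 0.07021 → (0.024, 0.164).
With 95% confidence, each one-unit increase in patient age is associated with a change of between 0.024 and 0.164 days in hospital length of stay.

(0.024, 0.164)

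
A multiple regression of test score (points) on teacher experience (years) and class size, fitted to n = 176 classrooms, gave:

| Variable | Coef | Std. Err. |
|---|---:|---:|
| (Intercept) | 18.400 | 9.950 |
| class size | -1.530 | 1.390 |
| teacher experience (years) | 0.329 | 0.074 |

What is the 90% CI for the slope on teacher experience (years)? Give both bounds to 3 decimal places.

Read off: b = 0.329, SE = 0.074 for teacher experience (years).
df = n − k − 1 = 176 − 2 − 1 = 173.
t* = t_{0.05, 173} = 1.653709.
Margin = t* × SE = 1.653709 × 0.074 = 0.12237.
CI: 0.329 ± 0.12237 → (0.207, 0.451).

(0.207, 0.451)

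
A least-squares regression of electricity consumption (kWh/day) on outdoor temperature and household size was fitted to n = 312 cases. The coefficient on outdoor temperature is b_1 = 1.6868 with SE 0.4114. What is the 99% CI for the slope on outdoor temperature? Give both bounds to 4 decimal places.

df = n − k − 1 = 312 − 2 − 1 = 309.
t* = t_{0.005, 309} = 2.591833.
Margin = t* × SE = 2.591833 × 0.4114 = 1.066280.
CI: 1.6868 ± 1.066280 → (0.6205, 2.7531).
With 99% confidence, each one-unit increase in outdoor temperature is associated with a change of between 0.6205 and 2.7531 kWh/day in electricity consumption, holding the other predictors fixed.

(0.6205, 2.7531)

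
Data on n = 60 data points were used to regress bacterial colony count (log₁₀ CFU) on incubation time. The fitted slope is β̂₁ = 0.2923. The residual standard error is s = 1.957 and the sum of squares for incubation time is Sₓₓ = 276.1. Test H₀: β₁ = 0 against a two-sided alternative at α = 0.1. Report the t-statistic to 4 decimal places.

SE(β̂₁) = s/√Sₓₓ = 1.957/√276.1 = 0.117776.
t = 0.2923 / 0.117776 = 2.4818.
df = n − 2 = 58.
Two-sided p ≈ 0.0160, which is < 0.1, so reject H₀.
There is evidence that incubation time is associated with bacterial colony count.

t = 2.4818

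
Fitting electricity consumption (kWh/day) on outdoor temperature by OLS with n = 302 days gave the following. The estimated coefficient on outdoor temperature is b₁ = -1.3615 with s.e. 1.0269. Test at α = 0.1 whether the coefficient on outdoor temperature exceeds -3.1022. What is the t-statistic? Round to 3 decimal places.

t = 1.695

H₀: β₁ = -3.1022 vs H₁: β₁ > -3.1022.
t = (b₁ − β₁⁰)/SE = (-1.3615 − (-3.1022)) / 1.0269 = 1.695.
df = n − 2 = 302 − 2 = 300.
One-sided p ≈ 0.0455, which is < 0.1, so reject H₀.
There is evidence that the true slope on outdoor temperature exceeds -3.1022 kWh/day per unit.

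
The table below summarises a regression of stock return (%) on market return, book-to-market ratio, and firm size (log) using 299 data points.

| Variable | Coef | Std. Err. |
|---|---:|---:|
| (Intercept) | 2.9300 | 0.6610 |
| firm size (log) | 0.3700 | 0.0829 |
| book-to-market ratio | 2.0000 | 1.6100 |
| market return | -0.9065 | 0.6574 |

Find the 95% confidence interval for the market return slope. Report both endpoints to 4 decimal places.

(-2.2003, 0.3873)

Read off: b = -0.9065, SE = 0.6574 for market return.
df = n − k − 1 = 299 − 3 − 1 = 295.
t* = t_{0.025, 295} = 1.968038.
Margin = t* × SE = 1.968038 × 0.6574 = 1.293788.
CI: -0.9065 ± 1.293788 → (-2.2003, 0.3873).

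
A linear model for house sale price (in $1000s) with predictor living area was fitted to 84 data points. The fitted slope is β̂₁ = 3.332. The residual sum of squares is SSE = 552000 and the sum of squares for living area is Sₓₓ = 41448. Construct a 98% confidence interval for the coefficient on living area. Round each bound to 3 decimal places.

MSE = SSE/(n − 2) = 552000/82 = 6731.71.
SE(β̂₁) = √(MSE/Sₓₓ) = √(6731.71/41448) = 0.403005.
df = n − 2 = 82.
t* = t_{0.01, 82} = 2.372687.
Margin = t* × SE = 2.372687 × 0.403005 = 0.95621.
CI: 3.332 ± 0.95621 → (2.376, 4.288).
With 98% confidence, each one-unit increase in living area is associated with a change of between 2.376 and 4.288 $1000s in house sale price.

(2.376, 4.288)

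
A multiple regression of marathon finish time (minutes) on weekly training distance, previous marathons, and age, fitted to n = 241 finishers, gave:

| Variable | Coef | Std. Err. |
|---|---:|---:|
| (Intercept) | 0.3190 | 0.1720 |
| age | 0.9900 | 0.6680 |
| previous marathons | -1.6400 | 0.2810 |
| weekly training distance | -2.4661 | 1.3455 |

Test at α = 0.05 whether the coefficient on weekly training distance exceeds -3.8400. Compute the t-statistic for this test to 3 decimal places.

t = 1.021

Read off: b = -2.4661, SE = 1.3455 for weekly training distance.
H₀: β₁ = -3.8400 vs H₁: β₁ > -3.8400.
t = (-2.4661 − (-3.8400)) / 1.3455 = 1.021.
df = n − k − 1 = 241 − 3 − 1 = 237.
One-sided p ≈ 0.1541, which is ≥ 0.05, so fail to reject H₀.
The data do not give significant evidence that the true slope on weekly training distance exceeds -3.8400 minutes per unit, holding the other predictors fixed.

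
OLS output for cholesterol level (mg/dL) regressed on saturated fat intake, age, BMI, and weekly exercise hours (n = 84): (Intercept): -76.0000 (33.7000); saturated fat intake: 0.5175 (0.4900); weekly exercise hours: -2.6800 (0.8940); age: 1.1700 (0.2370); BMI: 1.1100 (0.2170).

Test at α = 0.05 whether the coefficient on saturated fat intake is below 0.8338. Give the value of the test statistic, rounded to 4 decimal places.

Read off: b = 0.5175, SE = 0.4900 for saturated fat intake.
H₀: β₁ = 0.8338 vs H₁: β₁ < 0.8338.
t = (0.5175 − 0.8338) / 0.4900 = -0.6455.
df = n − k − 1 = 84 − 4 − 1 = 79.
One-sided p ≈ 0.2602, which is ≥ 0.05, so fail to reject H₀.
The data do not give significant evidence that the true slope on saturated fat intake is below 0.8338 mg/dL per unit, holding the other predictors fixed.

t = -0.6455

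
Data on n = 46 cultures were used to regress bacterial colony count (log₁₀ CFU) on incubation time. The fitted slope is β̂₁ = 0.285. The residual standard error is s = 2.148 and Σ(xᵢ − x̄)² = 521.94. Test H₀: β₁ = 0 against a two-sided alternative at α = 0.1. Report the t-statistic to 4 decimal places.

t = 3.0312

SE(β̂₁) = s/√Sₓₓ = 2.148/√521.94 = 0.0940208.
t = 0.285 / 0.0940208 = 3.0312.
df = n − 2 = 44.
Two-sided p ≈ 0.0041, which is < 0.1, so reject H₀.
There is evidence that incubation time is associated with bacterial colony count.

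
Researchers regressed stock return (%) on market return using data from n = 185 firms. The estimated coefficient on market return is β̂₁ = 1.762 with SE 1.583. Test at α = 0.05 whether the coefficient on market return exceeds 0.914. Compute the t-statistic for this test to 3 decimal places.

H₀: β₁ = 0.914 vs H₁: β₁ > 0.914.
t = (β̂₁ − β₁⁰)/SE = (1.762 − 0.914) / 1.583 = 0.536.
df = n − 2 = 185 − 2 = 183.
One-sided p ≈ 0.2964, which is ≥ 0.05, so fail to reject H₀.
The data do not give significant evidence that the true slope on market return exceeds 0.914 % per unit.

t = 0.536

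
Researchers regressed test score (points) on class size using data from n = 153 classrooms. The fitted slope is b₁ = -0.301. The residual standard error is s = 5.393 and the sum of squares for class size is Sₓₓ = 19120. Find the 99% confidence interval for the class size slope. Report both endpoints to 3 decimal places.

(-0.403, -0.199)

SE(b₁) = s/√Sₓₓ = 5.393/√19120 = 0.039002.
df = n − 2 = 151.
t* = t_{0.005, 151} = 2.60878.
Margin = t* × SE = 2.60878 × 0.039002 = 0.10175.
CI: -0.301 ± 0.10175 → (-0.403, -0.199).
With 99% confidence, each one-unit increase in class size is associated with a change of between -0.403 and -0.199 points in test score.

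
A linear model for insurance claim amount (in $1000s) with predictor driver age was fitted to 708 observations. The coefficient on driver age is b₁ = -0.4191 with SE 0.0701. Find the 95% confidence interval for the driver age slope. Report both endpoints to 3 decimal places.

df = n − 2 = 708 − 2 = 706.
t* = t_{0.025, 706} = 1.96333.
Margin = t* × SE = 1.96333 × 0.0701 = 0.13763.
CI: -0.4191 ± 0.13763 → (-0.557, -0.281).
With 95% confidence, each one-unit increase in driver age is associated with a change of between -0.557 and -0.281 $1000s in insurance claim amount.

(-0.557, -0.281)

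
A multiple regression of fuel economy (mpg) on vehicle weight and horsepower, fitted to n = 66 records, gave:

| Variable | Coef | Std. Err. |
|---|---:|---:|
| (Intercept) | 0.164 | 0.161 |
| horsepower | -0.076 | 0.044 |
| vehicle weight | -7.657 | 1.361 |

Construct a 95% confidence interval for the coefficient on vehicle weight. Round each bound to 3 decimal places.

Read off: b = -7.657, SE = 1.361 for vehicle weight.
df = n − k − 1 = 66 − 2 − 1 = 63.
t* = t_{0.025, 63} = 1.998341.
Margin = t* × SE = 1.998341 × 1.361 = 2.71974.
CI: -7.657 ± 2.71974 → (-10.377, -4.937).

(-10.377, -4.937)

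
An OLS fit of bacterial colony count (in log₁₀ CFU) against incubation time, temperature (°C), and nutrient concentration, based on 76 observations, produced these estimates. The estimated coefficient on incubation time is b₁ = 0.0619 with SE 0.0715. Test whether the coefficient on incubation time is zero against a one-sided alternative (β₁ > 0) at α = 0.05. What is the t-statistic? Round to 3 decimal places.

H₀: β₁ = 0 vs H₁: β₁ > 0.
t = (b₁ − β₁⁰)/SE = 0.0619 / 0.0715 = 0.866.
df = n − k − 1 = 76 − 3 − 1 = 72.
One-sided p ≈ 0.1948, which is ≥ 0.05, so fail to reject H₀.
The data do not give significant evidence that the true slope on incubation time is positive, holding the other predictors fixed.

t = 0.866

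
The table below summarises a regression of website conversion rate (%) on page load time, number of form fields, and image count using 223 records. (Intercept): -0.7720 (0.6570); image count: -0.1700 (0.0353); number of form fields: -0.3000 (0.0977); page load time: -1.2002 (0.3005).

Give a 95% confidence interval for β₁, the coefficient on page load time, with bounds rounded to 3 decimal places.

(-1.792, -0.608)

Read off: b = -1.2002, SE = 0.3005 for page load time.
df = n − k − 1 = 223 − 3 − 1 = 219.
t* = t_{0.025, 219} = 1.970855.
Margin = t* × SE = 1.970855 × 0.3005 = 0.59224.
CI: -1.2002 ± 0.59224 → (-1.792, -0.608).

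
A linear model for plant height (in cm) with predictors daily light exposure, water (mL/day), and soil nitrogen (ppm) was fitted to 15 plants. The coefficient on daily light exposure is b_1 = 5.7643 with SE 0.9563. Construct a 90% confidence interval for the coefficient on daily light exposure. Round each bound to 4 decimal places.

df = n − k − 1 = 15 − 3 − 1 = 11.
t* = t_{0.05, 11} = 1.795885.
Margin = t* × SE = 1.795885 × 0.9563 = 1.717405.
CI: 5.7643 ± 1.717405 → (4.0469, 7.4817).
With 90% confidence, each one-unit increase in daily light exposure is associated with a change of between 4.0469 and 7.4817 cm in plant height, holding the other predictors fixed.

(4.0469, 7.4817)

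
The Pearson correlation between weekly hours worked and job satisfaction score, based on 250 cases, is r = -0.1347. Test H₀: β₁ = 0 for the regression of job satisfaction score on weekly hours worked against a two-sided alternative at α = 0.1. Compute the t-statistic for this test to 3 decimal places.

t = -2.141

t = r·√(n − 2)/√(1 − r²) = -0.1347·√248/√0.981856 = -2.141.
df = n − 2 = 248.
Two-sided p ≈ 0.0333, which is < 0.1, so reject H₀.
There is evidence of a linear association between weekly hours worked and job satisfaction score.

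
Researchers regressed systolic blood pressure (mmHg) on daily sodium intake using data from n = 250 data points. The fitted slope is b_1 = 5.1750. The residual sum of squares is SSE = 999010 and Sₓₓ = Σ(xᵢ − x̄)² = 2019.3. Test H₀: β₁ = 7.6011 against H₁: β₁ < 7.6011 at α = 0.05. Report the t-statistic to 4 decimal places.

MSE = SSE/(n − 2) = 999010/248 = 4028.27.
SE(b_1) = √(MSE/Sₓₓ) = √(4028.27/2019.3) = 1.4124.
t = (5.1750 − 7.6011) / 1.4124 = -1.7177.
df = n − 2 = 248.
One-sided p ≈ 0.0435, which is < 0.05, so reject H₀.
There is evidence that the true slope on daily sodium intake is below 7.6011 mmHg per unit.

t = -1.7177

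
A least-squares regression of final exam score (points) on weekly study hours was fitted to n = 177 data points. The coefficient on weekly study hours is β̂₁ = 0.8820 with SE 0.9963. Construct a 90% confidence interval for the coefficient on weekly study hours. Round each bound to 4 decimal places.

(-0.7655, 2.5295)

df = n − 2 = 177 − 2 = 175.
t* = t_{0.05, 175} = 1.653607.
Margin = t* × SE = 1.653607 × 0.9963 = 1.647489.
CI: 0.8820 ± 1.647489 → (-0.7655, 2.5295).
With 90% confidence, each one-unit increase in weekly study hours is associated with a change of between -0.7655 and 2.5295 points in final exam score.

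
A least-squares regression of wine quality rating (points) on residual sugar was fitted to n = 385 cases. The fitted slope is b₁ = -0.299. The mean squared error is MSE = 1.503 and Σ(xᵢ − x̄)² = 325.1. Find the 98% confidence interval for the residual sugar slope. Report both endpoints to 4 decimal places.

(-0.4578, -0.1402)

SE(b₁) = √(MSE/Sₓₓ) = √(1.503/325.1) = 0.0679941.
df = n − 2 = 383.
t* = t_{0.01, 383} = 2.336123.
Margin = t* × SE = 2.336123 × 0.0679941 = 0.158843.
CI: -0.299 ± 0.158843 → (-0.4578, -0.1402).
With 98% confidence, each one-unit increase in residual sugar is associated with a change of between -0.4578 and -0.1402 points in wine quality rating.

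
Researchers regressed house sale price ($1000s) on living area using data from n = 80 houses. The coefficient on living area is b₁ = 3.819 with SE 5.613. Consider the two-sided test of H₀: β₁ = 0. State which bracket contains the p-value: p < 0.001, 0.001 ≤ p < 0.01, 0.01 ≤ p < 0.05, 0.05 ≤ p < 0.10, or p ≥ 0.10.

p ≥ 0.10

t = 3.819 / 5.613 = 0.680.
df = n − 2 = 80 − 2 = 78.
Two-sided p = 2·P(T_{78} > |t|) ≈ 0.4983.
So p ≥ 0.10.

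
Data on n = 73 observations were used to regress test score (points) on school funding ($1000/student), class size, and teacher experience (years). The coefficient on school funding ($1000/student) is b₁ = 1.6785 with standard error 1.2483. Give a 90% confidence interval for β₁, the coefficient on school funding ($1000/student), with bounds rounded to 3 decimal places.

(-0.403, 3.760)

df = n − k − 1 = 73 − 3 − 1 = 69.
t* = t_{0.05, 69} = 1.667239.
Margin = t* × SE = 1.667239 × 1.2483 = 2.08121.
CI: 1.6785 ± 2.08121 → (-0.403, 3.760).
With 90% confidence, each one-unit increase in school funding ($1000/student) is associated with a change of between -0.403 and 3.760 points in test score, holding the other predictors fixed.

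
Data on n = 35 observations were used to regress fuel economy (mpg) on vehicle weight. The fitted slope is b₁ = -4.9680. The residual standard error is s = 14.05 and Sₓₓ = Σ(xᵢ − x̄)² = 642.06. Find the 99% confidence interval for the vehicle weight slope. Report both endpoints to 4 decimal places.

(-6.4836, -3.4524)

SE(b₁) = s/√Sₓₓ = 14.05/√642.06 = 0.554483.
df = n − 2 = 33.
t* = t_{0.005, 33} = 2.733277.
Margin = t* × SE = 2.733277 × 0.554483 = 1.515556.
CI: -4.9680 ± 1.515556 → (-6.4836, -3.4524).
With 99% confidence, each one-unit increase in vehicle weight is associated with a change of between -6.4836 and -3.4524 mpg in fuel economy.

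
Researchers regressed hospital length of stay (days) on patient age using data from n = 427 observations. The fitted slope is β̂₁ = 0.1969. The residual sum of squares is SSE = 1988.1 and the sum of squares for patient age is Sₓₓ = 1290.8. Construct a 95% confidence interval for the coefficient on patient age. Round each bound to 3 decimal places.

(0.079, 0.315)

MSE = SSE/(n − 2) = 1988.1/425 = 4.67788.
SE(β̂₁) = √(MSE/Sₓₓ) = √(4.67788/1290.8) = 0.0601998.
df = n − 2 = 425.
t* = t_{0.025, 425} = 1.965561.
Margin = t* × SE = 1.965561 × 0.0601998 = 0.11833.
CI: 0.1969 ± 0.11833 → (0.079, 0.315).
With 95% confidence, each one-unit increase in patient age is associated with a change of between 0.079 and 0.315 days in hospital length of stay.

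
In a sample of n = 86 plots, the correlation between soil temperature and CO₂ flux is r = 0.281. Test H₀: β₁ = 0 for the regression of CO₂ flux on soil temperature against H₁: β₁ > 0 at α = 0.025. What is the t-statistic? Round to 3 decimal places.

t = 2.684

t = r·√(n − 2)/√(1 − r²) = 0.281·√84/√0.921039 = 2.684.
df = n − 2 = 84.
One-sided p ≈ 0.0044, which is < 0.025, so reject H₀.
There is evidence of a linear association between soil temperature and CO₂ flux.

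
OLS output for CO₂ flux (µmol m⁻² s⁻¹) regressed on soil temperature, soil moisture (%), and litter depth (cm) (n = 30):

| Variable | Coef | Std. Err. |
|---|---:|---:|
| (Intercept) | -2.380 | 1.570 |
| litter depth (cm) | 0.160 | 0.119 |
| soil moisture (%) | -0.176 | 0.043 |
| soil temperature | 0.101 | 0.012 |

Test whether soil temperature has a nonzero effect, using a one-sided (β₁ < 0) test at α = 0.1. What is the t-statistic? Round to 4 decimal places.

Read off: b = 0.101, SE = 0.012 for soil temperature.
H₀: β₁ = 0 vs H₁: β₁ < 0.
t = 0.101 / 0.012 = 8.4167.
df = n − k − 1 = 30 − 3 − 1 = 26.
One-sided p ≈ 1.0000, which is ≥ 0.1, so fail to reject H₀.
The data do not give significant evidence that the true slope on soil temperature is negative, holding the other predictors fixed.

t = 8.4167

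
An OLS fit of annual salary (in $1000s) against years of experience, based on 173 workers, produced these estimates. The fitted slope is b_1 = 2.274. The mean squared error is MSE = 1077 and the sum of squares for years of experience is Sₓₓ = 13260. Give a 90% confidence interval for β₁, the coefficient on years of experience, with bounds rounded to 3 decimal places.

(1.803, 2.745)

SE(b_1) = √(MSE/Sₓₓ) = √(1077/13260) = 0.284994.
df = n − 2 = 171.
t* = t_{0.05, 171} = 1.653813.
Margin = t* × SE = 1.653813 × 0.284994 = 0.47133.
CI: 2.274 ± 0.47133 → (1.803, 2.745).
With 90% confidence, each one-unit increase in years of experience is associated with a change of between 1.803 and 2.745 $1000s in annual salary.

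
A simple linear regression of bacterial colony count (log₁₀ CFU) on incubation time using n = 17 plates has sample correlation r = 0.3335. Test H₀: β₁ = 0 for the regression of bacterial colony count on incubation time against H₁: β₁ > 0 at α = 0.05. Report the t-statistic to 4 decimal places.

t = 1.3701

t = r·√(n − 2)/√(1 − r²) = 0.3335·√15/√0.888778 = 1.3701.
df = n − 2 = 15.
One-sided p ≈ 0.0954, which is ≥ 0.05, so fail to reject H₀.
The data do not give significant evidence of a linear association between incubation time and bacterial colony count.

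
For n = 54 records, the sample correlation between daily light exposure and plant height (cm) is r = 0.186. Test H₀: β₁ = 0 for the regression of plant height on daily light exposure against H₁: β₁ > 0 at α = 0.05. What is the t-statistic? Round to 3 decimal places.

t = r·√(n − 2)/√(1 − r²) = 0.186·√52/√0.965404 = 1.365.
df = n − 2 = 52.
One-sided p ≈ 0.0891, which is ≥ 0.05, so fail to reject H₀.
The data do not give significant evidence of a linear association between daily light exposure and plant height.

t = 1.365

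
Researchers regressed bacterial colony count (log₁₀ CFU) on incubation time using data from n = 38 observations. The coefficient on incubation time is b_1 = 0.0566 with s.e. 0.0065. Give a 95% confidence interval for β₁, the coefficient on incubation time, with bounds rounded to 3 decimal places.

(0.043, 0.070)

df = n − 2 = 38 − 2 = 36.
t* = t_{0.025, 36} = 2.028094.
Margin = t* × SE = 2.028094 × 0.0065 = 0.01318.
CI: 0.0566 ± 0.01318 → (0.043, 0.070).
With 95% confidence, each one-unit increase in incubation time is associated with a change of between 0.043 and 0.070 log₁₀ CFU in bacterial colony count.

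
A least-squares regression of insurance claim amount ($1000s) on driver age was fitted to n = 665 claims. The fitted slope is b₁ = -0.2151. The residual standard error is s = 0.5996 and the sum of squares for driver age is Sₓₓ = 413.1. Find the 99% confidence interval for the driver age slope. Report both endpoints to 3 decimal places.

SE(b₁) = s/√Sₓₓ = 0.5996/√413.1 = 0.0295008.
df = n − 2 = 663.
t* = t_{0.005, 663} = 2.583265.
Margin = t* × SE = 2.583265 × 0.0295008 = 0.07621.
CI: -0.2151 ± 0.07621 → (-0.291, -0.139).
With 99% confidence, each one-unit increase in driver age is associated with a change of between -0.291 and -0.139 $1000s in insurance claim amount.

(-0.291, -0.139)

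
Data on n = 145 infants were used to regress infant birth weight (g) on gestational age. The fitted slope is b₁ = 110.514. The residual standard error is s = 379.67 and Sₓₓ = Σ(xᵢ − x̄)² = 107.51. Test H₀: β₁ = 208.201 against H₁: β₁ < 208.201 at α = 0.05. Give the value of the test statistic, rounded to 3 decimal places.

t = -2.668

SE(b₁) = s/√Sₓₓ = 379.67/√107.51 = 36.6169.
t = (110.514 − 208.201) / 36.6169 = -2.668.
df = n − 2 = 143.
One-sided p ≈ 0.0043, which is < 0.05, so reject H₀.
There is evidence that the true slope on gestational age is below 208.201 g per unit.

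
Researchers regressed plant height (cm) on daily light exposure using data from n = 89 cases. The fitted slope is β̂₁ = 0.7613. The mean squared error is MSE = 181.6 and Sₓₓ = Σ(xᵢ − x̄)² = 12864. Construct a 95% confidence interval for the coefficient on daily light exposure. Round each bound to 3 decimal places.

(0.525, 0.997)

SE(β̂₁) = √(MSE/Sₓₓ) = √(181.6/12864) = 0.118815.
df = n − 2 = 87.
t* = t_{0.025, 87} = 1.987608.
Margin = t* × SE = 1.987608 × 0.118815 = 0.23616.
CI: 0.7613 ± 0.23616 → (0.525, 0.997).
With 95% confidence, each one-unit increase in daily light exposure is associated with a change of between 0.525 and 0.997 cm in plant height.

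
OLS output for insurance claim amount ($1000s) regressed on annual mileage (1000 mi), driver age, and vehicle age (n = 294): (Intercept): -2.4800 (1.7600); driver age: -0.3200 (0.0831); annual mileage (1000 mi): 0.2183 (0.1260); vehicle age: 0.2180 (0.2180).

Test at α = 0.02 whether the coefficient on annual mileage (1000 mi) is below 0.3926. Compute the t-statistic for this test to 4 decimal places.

Read off: b = 0.2183, SE = 0.1260 for annual mileage (1000 mi).
H₀: β₁ = 0.3926 vs H₁: β₁ < 0.3926.
t = (0.2183 − 0.3926) / 0.1260 = -1.3833.
df = n − k − 1 = 294 − 3 − 1 = 290.
One-sided p ≈ 0.0838, which is ≥ 0.02, so fail to reject H₀.
The data do not give significant evidence that the true slope on annual mileage (1000 mi) is below 0.3926 $1000s per unit, holding the other predictors fixed.

t = -1.3833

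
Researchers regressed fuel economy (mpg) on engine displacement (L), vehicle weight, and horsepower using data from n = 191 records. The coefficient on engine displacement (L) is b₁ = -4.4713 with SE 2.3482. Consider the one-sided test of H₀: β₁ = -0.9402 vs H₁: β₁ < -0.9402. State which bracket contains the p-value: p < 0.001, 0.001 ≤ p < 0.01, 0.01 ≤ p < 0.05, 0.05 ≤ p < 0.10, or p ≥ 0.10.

0.05 ≤ p < 0.10

t = (-4.4713 − (-0.9402)) / 2.3482 = -1.504.
df = n − k − 1 = 191 − 3 − 1 = 187.
One-sided p = P(T_{187} < t) ≈ 0.0672.
So 0.05 ≤ p < 0.10.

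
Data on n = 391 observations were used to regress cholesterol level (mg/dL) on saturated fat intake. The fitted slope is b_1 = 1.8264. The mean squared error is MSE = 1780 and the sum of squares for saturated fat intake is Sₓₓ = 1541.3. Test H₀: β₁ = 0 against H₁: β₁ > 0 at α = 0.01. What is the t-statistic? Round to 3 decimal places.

t = 1.700

SE(b_1) = √(MSE/Sₓₓ) = √(1780/1541.3) = 1.07465.
t = 1.8264 / 1.07465 = 1.700.
df = n − 2 = 389.
One-sided p ≈ 0.0450, which is ≥ 0.01, so fail to reject H₀.
The data do not give significant evidence that the true slope on saturated fat intake is positive.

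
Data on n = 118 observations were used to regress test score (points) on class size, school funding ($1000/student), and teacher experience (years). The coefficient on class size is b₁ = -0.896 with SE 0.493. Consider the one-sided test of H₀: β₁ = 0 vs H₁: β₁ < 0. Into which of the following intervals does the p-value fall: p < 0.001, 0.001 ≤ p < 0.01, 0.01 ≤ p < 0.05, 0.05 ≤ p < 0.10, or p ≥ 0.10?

0.01 ≤ p < 0.05

t = -0.896 / 0.493 = -1.817.
df = n − k − 1 = 118 − 3 − 1 = 114.
One-sided p = P(T_{114} < t) ≈ 0.0359.
So 0.01 ≤ p < 0.05.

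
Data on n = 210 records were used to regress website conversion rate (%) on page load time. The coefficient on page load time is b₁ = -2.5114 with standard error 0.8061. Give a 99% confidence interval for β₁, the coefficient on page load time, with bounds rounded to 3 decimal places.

df = n − 2 = 210 − 2 = 208.
t* = t_{0.005, 208} = 2.599672.
Margin = t* × SE = 2.599672 × 0.8061 = 2.09560.
CI: -2.5114 ± 2.09560 → (-4.607, -0.416).
With 99% confidence, each one-unit increase in page load time is associated with a change of between -4.607 and -0.416 % in website conversion rate.

(-4.607, -0.416)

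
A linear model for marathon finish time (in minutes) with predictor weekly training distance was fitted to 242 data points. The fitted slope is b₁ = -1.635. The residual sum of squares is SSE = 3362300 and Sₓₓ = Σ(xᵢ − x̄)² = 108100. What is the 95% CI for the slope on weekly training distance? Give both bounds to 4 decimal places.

MSE = SSE/(n − 2) = 3362300/240 = 14009.6.
SE(b₁) = √(MSE/Sₓₓ) = √(14009.6/108100) = 0.359998.
df = n − 2 = 240.
t* = t_{0.025, 240} = 1.969898.
Margin = t* × SE = 1.969898 × 0.359998 = 0.709159.
CI: -1.635 ± 0.709159 → (-2.3442, -0.9258).
With 95% confidence, each one-unit increase in weekly training distance is associated with a change of between -2.3442 and -0.9258 minutes in marathon finish time.

(-2.3442, -0.9258)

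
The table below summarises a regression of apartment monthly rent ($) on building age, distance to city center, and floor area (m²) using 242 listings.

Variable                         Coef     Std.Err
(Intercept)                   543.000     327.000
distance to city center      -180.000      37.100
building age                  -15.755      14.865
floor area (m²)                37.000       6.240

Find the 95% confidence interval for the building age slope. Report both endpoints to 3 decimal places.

Read off: b = -15.755, SE = 14.865 for building age.
df = n − k − 1 = 242 − 3 − 1 = 238.
t* = t_{0.025, 238} = 1.969982.
Margin = t* × SE = 1.969982 × 14.865 = 29.28378.
CI: -15.755 ± 29.28378 → (-45.039, 13.529).

(-45.039, 13.529)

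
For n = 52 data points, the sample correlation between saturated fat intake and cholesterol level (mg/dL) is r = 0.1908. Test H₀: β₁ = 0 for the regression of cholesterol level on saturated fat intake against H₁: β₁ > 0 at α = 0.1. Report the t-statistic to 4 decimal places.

t = r·√(n − 2)/√(1 − r²) = 0.1908·√50/√0.963595 = 1.3744.
df = n − 2 = 50.
One-sided p ≈ 0.0877, which is < 0.1, so reject H₀.
There is evidence of a linear association between saturated fat intake and cholesterol level.

t = 1.3744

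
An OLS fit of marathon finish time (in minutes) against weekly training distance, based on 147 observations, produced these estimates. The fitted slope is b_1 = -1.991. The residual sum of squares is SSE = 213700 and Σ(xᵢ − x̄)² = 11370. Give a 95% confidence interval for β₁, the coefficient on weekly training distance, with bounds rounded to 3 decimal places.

MSE = SSE/(n − 2) = 213700/145 = 1473.79.
SE(b_1) = √(MSE/Sₓₓ) = √(1473.79/11370) = 0.360029.
df = n − 2 = 145.
t* = t_{0.025, 145} = 1.97646.
Margin = t* × SE = 1.97646 × 0.360029 = 0.71158.
CI: -1.991 ± 0.71158 → (-2.703, -1.279).
With 95% confidence, each one-unit increase in weekly training distance is associated with a change of between -2.703 and -1.279 minutes in marathon finish time.

(-2.703, -1.279)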